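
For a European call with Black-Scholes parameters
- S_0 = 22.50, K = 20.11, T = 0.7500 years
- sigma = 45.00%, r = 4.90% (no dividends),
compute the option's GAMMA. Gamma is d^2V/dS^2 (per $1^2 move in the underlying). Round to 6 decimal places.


d1 = 0.5773133327; d2 = 0.1876019010
phi(d1) = 0.3377045510; exp(-qT) = 1.0000000000; exp(-rT) = 0.9639170845
Gamma = exp(-qT) * phi(d1) / (S * sigma * sqrt(T)) = 1.0000000000 * 0.3377045510 / (22.5000 * 0.4500 * 0.8660254038) = 0.038513

Answer: Gamma = 0.038513


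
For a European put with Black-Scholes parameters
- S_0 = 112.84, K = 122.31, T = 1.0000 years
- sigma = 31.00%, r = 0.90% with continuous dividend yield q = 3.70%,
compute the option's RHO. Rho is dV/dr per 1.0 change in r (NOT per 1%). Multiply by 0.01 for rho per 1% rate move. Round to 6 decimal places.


d1 = -0.1952836109; d2 = -0.5052836109
phi(d1) = 0.3914073766; exp(-qT) = 0.9636761353; exp(-rT) = 0.9910403788
N(-d2) = 0.6933201739
Rho = -K*T*exp(-rT)*N(-d2) = -122.3100 * 1.0000 * 0.9910403788 * 0.6933201739 = -84.040215

Answer: Rho = -84.040215


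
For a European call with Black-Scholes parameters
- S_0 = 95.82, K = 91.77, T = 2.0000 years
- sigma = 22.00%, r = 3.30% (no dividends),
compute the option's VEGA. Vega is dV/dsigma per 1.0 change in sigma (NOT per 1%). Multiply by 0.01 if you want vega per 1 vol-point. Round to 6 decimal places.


d1 = 0.5065005379; d2 = 0.1953735542
phi(d1) = 0.3509154630; exp(-qT) = 1.0000000000; exp(-rT) = 0.9361308643
Vega = S * exp(-qT) * phi(d1) * sqrt(T) = 95.8200 * 1.0000000000 * 0.3509154630 * 1.4142135624 = 47.552535

Answer: Vega = 47.552535


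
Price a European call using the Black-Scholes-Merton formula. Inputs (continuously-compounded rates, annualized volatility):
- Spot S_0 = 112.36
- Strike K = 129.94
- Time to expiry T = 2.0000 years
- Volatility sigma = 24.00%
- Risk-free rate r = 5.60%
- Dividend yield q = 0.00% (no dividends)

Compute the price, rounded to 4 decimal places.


d1 = (ln(S/K) + (r - q + 0.5*sigma^2) * T) / (sigma * sqrt(T)) = 0.07140363
d2 = d1 - sigma * sqrt(T) = -0.26800762
exp(-rT) = 0.89404426; exp(-qT) = 1.00000000
C = S_0 * exp(-qT) * N(d1) - K * exp(-rT) * N(d2)
N(d1) = 0.52846174; N(d2) = 0.39434673
C = 112.3600 * 1.00000000 * 0.52846174 - 129.9400 * 0.89404426 * 0.39434673 = 13.5659

Answer: Price = 13.5659


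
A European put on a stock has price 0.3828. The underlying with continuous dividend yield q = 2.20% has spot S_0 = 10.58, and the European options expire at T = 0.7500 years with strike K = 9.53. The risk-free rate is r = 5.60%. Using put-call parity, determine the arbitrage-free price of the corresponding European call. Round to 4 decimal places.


Put-call parity: C - P = S_0 * exp(-qT) - K * exp(-rT).
S_0 * exp(-qT) = 10.5800 * 0.98363538 = 10.40686231
K * exp(-rT) = 9.5300 * 0.95886978 = 9.13802901
C = P + S*exp(-qT) - K*exp(-rT)
C = 0.3828 + 10.40686231 - 9.13802901 = 1.6516

Answer: Call price = 1.6516


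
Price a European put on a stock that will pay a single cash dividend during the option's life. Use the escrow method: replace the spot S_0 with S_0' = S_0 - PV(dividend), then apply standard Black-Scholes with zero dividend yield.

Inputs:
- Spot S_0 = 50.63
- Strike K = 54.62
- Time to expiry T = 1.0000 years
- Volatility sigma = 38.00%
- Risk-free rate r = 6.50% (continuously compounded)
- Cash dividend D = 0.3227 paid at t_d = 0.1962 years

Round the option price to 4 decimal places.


Answer: Price = 8.0904

Derivation:
PV(D) = D * exp(-r * t_d) = 0.3227 * 0.98732797 = 0.31861074
S_0' = S_0 - PV(D) = 50.6300 - 0.31861074 = 50.31138926
d1 = (ln(S_0'/K) + (r + sigma^2/2)*T) / (sigma*sqrt(T)) = 0.14481937
d2 = d1 - sigma*sqrt(T) = -0.23518063
exp(-rT) = 0.93706746
N(-d1) = 0.44242674; N(-d2) = 0.59296573
P = K * exp(-rT) * N(-d2) - S_0' * N(-d1) = 54.6200 * 0.93706746 * 0.59296573 - 50.31138926 * 0.44242674 = 8.0904


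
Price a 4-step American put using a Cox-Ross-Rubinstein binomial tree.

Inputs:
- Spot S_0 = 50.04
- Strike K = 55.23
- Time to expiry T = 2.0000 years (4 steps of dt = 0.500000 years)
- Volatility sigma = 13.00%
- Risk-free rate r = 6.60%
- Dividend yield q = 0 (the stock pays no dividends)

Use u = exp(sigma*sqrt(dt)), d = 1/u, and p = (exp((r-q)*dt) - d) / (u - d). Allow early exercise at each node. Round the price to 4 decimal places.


Answer: Price = V(0,0) = 5.1900

Derivation:
dt = T/N = 0.500000
u = exp(sigma*sqrt(dt)) = 1.096281; d = 1/u = 0.912175
p = (exp((r-q)*dt) - d) / (u - d) = 0.659269
Discount per step: exp(-r*dt) = 0.967539
Stock lattice S(k, i) with i counting down-moves:
  k=0: S(0,0) = 50.0400
  k=1: S(1,0) = 54.8579; S(1,1) = 45.6452
  k=2: S(2,0) = 60.1397; S(2,1) = 50.0400; S(2,2) = 41.6364
  k=3: S(3,0) = 65.9300; S(3,1) = 54.8579; S(3,2) = 45.6452; S(3,3) = 37.9797
  k=4: S(4,0) = 72.2779; S(4,1) = 60.1397; S(4,2) = 50.0400; S(4,3) = 41.6364; S(4,4) = 34.6441
Terminal payoffs V(N, i) = max(K - S_T, 0):
  V(4,0) = 0.000000; V(4,1) = 0.000000; V(4,2) = 5.190000; V(4,3) = 13.593594; V(4,4) = 20.585910
Backward induction: V(k, i) = exp(-r*dt) * [p * V(k+1, i) + (1-p) * V(k+1, i+1)]; then take max(V_cont, immediate exercise) for American.
  V(3,0) = exp(-r*dt) * [p*0.000000 + (1-p)*0.000000] = 0.000000; exercise = 0.000000; V(3,0) = max -> 0.000000
  V(3,1) = exp(-r*dt) * [p*0.000000 + (1-p)*5.190000] = 1.710988; exercise = 0.372080; V(3,1) = max -> 1.710988
  V(3,2) = exp(-r*dt) * [p*5.190000 + (1-p)*13.593594] = 7.791939; exercise = 9.584784; V(3,2) = max -> 9.584784
  V(3,3) = exp(-r*dt) * [p*13.593594 + (1-p)*20.585910] = 15.457484; exercise = 17.250329; V(3,3) = max -> 17.250329
  V(2,0) = exp(-r*dt) * [p*0.000000 + (1-p)*1.710988] = 0.564061; exercise = 0.000000; V(2,0) = max -> 0.564061
  V(2,1) = exp(-r*dt) * [p*1.710988 + (1-p)*9.584784] = 4.251202; exercise = 5.190000; V(2,1) = max -> 5.190000
  V(2,2) = exp(-r*dt) * [p*9.584784 + (1-p)*17.250329] = 11.800749; exercise = 13.593594; V(2,2) = max -> 13.593594
  V(1,0) = exp(-r*dt) * [p*0.564061 + (1-p)*5.190000] = 2.070785; exercise = 0.372080; V(1,0) = max -> 2.070785
  V(1,1) = exp(-r*dt) * [p*5.190000 + (1-p)*13.593594] = 7.791939; exercise = 9.584784; V(1,1) = max -> 9.584784
  V(0,0) = exp(-r*dt) * [p*2.070785 + (1-p)*9.584784] = 4.480705; exercise = 5.190000; V(0,0) = max -> 5.190000


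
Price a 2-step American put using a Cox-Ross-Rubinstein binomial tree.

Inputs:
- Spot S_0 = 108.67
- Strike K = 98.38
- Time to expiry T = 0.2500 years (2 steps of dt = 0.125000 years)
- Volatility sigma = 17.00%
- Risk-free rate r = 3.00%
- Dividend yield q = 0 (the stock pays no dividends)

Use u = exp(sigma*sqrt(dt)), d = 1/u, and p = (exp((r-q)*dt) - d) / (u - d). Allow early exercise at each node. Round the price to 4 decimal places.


dt = T/N = 0.125000
u = exp(sigma*sqrt(dt)) = 1.061947; d = 1/u = 0.941667
p = (exp((r-q)*dt) - d) / (u - d) = 0.516214
Discount per step: exp(-r*dt) = 0.996257
Stock lattice S(k, i) with i counting down-moves:
  k=0: S(0,0) = 108.6700
  k=1: S(1,0) = 115.4018; S(1,1) = 102.3309
  k=2: S(2,0) = 122.5506; S(2,1) = 108.6700; S(2,2) = 96.3616
Terminal payoffs V(N, i) = max(K - S_T, 0):
  V(2,0) = 0.000000; V(2,1) = 0.000000; V(2,2) = 2.018416
Backward induction: V(k, i) = exp(-r*dt) * [p * V(k+1, i) + (1-p) * V(k+1, i+1)]; then take max(V_cont, immediate exercise) for American.
  V(1,0) = exp(-r*dt) * [p*0.000000 + (1-p)*0.000000] = 0.000000; exercise = 0.000000; V(1,0) = max -> 0.000000
  V(1,1) = exp(-r*dt) * [p*0.000000 + (1-p)*2.018416] = 0.972826; exercise = 0.000000; V(1,1) = max -> 0.972826
  V(0,0) = exp(-r*dt) * [p*0.000000 + (1-p)*0.972826] = 0.468878; exercise = 0.000000; V(0,0) = max -> 0.468878

Answer: Price = V(0,0) = 0.4689


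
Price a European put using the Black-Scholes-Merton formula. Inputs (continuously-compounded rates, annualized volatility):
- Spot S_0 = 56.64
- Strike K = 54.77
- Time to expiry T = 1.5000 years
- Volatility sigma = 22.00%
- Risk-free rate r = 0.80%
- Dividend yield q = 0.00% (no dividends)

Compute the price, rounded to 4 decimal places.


d1 = (ln(S/K) + (r - q + 0.5*sigma^2) * T) / (sigma * sqrt(T)) = 0.30385865
d2 = d1 - sigma * sqrt(T) = 0.03441478
exp(-rT) = 0.98807171; exp(-qT) = 1.00000000
P = K * exp(-rT) * N(-d2) - S_0 * exp(-qT) * N(-d1)
N(-d1) = 0.38061779; N(-d2) = 0.48627320
P = 54.7700 * 0.98807171 * 0.48627320 - 56.6400 * 1.00000000 * 0.38061779 = 4.7573

Answer: Price = 4.7573


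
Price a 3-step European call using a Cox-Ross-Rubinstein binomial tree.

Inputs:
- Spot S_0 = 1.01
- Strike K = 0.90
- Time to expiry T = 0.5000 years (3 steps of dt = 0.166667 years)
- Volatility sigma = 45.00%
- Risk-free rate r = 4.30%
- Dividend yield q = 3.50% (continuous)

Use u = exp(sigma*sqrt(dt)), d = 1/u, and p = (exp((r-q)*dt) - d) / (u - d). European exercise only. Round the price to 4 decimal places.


dt = T/N = 0.166667
u = exp(sigma*sqrt(dt)) = 1.201669; d = 1/u = 0.832176
p = (exp((r-q)*dt) - d) / (u - d) = 0.457812
Discount per step: exp(-r*dt) = 0.992859
Stock lattice S(k, i) with i counting down-moves:
  k=0: S(0,0) = 1.0100
  k=1: S(1,0) = 1.2137; S(1,1) = 0.8405
  k=2: S(2,0) = 1.4584; S(2,1) = 1.0100; S(2,2) = 0.6994
  k=3: S(3,0) = 1.7526; S(3,1) = 1.2137; S(3,2) = 0.8405; S(3,3) = 0.5821
Terminal payoffs V(N, i) = max(S_T - K, 0):
  V(3,0) = 0.852574; V(3,1) = 0.313686; V(3,2) = 0.000000; V(3,3) = 0.000000
Backward induction: V(k, i) = exp(-r*dt) * [p * V(k+1, i) + (1-p) * V(k+1, i+1)].
  V(2,0) = exp(-r*dt) * [p*0.852574 + (1-p)*0.313686] = 0.556393
  V(2,1) = exp(-r*dt) * [p*0.313686 + (1-p)*0.000000] = 0.142584
  V(2,2) = exp(-r*dt) * [p*0.000000 + (1-p)*0.000000] = 0.000000
  V(1,0) = exp(-r*dt) * [p*0.556393 + (1-p)*0.142584] = 0.329660
  V(1,1) = exp(-r*dt) * [p*0.142584 + (1-p)*0.000000] = 0.064810
  V(0,0) = exp(-r*dt) * [p*0.329660 + (1-p)*0.064810] = 0.184733

Answer: Price = V(0,0) = 0.1847


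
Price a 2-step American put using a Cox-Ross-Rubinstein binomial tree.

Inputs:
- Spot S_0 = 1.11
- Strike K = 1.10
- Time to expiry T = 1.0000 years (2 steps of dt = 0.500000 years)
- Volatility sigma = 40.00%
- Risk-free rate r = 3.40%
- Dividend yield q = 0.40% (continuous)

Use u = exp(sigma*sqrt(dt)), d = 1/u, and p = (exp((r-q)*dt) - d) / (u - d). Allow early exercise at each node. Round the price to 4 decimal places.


Answer: Price = V(0,0) = 0.1409

Derivation:
dt = T/N = 0.500000
u = exp(sigma*sqrt(dt)) = 1.326896; d = 1/u = 0.753638
p = (exp((r-q)*dt) - d) / (u - d) = 0.456120
Discount per step: exp(-r*dt) = 0.983144
Stock lattice S(k, i) with i counting down-moves:
  k=0: S(0,0) = 1.1100
  k=1: S(1,0) = 1.4729; S(1,1) = 0.8365
  k=2: S(2,0) = 1.9543; S(2,1) = 1.1100; S(2,2) = 0.6304
Terminal payoffs V(N, i) = max(K - S_T, 0):
  V(2,0) = 0.000000; V(2,1) = 0.000000; V(2,2) = 0.469553
Backward induction: V(k, i) = exp(-r*dt) * [p * V(k+1, i) + (1-p) * V(k+1, i+1)]; then take max(V_cont, immediate exercise) for American.
  V(1,0) = exp(-r*dt) * [p*0.000000 + (1-p)*0.000000] = 0.000000; exercise = 0.000000; V(1,0) = max -> 0.000000
  V(1,1) = exp(-r*dt) * [p*0.000000 + (1-p)*0.469553] = 0.251075; exercise = 0.263461; V(1,1) = max -> 0.263461
  V(0,0) = exp(-r*dt) * [p*0.000000 + (1-p)*0.263461] = 0.140876; exercise = 0.000000; V(0,0) = max -> 0.140876


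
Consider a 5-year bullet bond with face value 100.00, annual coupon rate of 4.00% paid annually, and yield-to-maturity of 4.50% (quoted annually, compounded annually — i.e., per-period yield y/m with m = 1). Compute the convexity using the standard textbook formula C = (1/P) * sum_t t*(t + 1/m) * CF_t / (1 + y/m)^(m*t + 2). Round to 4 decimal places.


Coupon per period c = face * coupon_rate / m = 4.000000
Periods per year m = 1; per-period yield y/m = 0.045000
Number of cashflows N = 5
Cashflows (t years, CF_t, discount factor 1/(1+y/m)^(m*t), PV):
  t = 1.0000: CF_t = 4.000000, DF = 0.956938, PV = 3.827751
  t = 2.0000: CF_t = 4.000000, DF = 0.915730, PV = 3.662920
  t = 3.0000: CF_t = 4.000000, DF = 0.876297, PV = 3.505186
  t = 4.0000: CF_t = 4.000000, DF = 0.838561, PV = 3.354245
  t = 5.0000: CF_t = 104.000000, DF = 0.802451, PV = 83.454909
Price P = sum_t PV_t = 97.805012
Convexity numerator sum_t t*(t + 1/m) * CF_t / (1+y/m)^(m*t + 2):
  t = 1.0000: term = 7.010373
  t = 2.0000: term = 20.125472
  t = 3.0000: term = 38.517650
  t = 4.0000: term = 61.431659
  t = 5.0000: term = 2292.664788
Convexity = (1/P) * sum = 2419.749942 / 97.805012 = 24.740552

Answer: Convexity = 24.7406


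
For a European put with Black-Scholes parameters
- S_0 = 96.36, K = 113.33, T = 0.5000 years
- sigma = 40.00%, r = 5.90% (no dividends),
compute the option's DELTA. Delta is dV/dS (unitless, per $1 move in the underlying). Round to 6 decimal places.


Answer: Delta = -0.628464

Derivation:
d1 = -0.3277890322; d2 = -0.6106317447
phi(d1) = 0.3780755037; exp(-qT) = 1.0000000000; exp(-rT) = 0.9709308776
N(-d1) = 0.6284644097
Delta = -exp(-qT) * N(-d1) = -1.0000000000 * 0.6284644097 = -0.628464


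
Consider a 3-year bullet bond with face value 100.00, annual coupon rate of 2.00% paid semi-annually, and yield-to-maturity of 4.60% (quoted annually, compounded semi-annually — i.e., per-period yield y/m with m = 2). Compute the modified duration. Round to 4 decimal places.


Answer: Modified duration = 2.8576

Derivation:
Coupon per period c = face * coupon_rate / m = 1.000000
Periods per year m = 2; per-period yield y/m = 0.023000
Number of cashflows N = 6
Cashflows (t years, CF_t, discount factor 1/(1+y/m)^(m*t), PV):
  t = 0.5000: CF_t = 1.000000, DF = 0.977517, PV = 0.977517
  t = 1.0000: CF_t = 1.000000, DF = 0.955540, PV = 0.955540
  t = 1.5000: CF_t = 1.000000, DF = 0.934056, PV = 0.934056
  t = 2.0000: CF_t = 1.000000, DF = 0.913056, PV = 0.913056
  t = 2.5000: CF_t = 1.000000, DF = 0.892528, PV = 0.892528
  t = 3.0000: CF_t = 101.000000, DF = 0.872461, PV = 88.118597
Price P = sum_t PV_t = 92.791294
First compute Macaulay numerator sum_t t * PV_t:
  t * PV_t at t = 0.5000: 0.488759
  t * PV_t at t = 1.0000: 0.955540
  t * PV_t at t = 1.5000: 1.401085
  t * PV_t at t = 2.0000: 1.826112
  t * PV_t at t = 2.5000: 2.231320
  t * PV_t at t = 3.0000: 264.355790
Macaulay duration D = 271.258605 / 92.791294 = 2.923320
Modified duration = D / (1 + y/m) = 2.923320 / (1 + 0.023000) = 2.857595


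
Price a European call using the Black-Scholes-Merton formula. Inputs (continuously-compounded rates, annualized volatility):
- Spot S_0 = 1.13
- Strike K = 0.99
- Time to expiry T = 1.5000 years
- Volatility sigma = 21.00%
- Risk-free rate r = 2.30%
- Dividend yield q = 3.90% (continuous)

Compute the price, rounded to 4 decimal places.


d1 = (ln(S/K) + (r - q + 0.5*sigma^2) * T) / (sigma * sqrt(T)) = 0.54955262
d2 = d1 - sigma * sqrt(T) = 0.29235620
exp(-rT) = 0.96608834; exp(-qT) = 0.94317824
C = S_0 * exp(-qT) * N(d1) - K * exp(-rT) * N(d2)
N(d1) = 0.70868687; N(d2) = 0.61499285
C = 1.1300 * 0.94317824 * 0.70868687 - 0.9900 * 0.96608834 * 0.61499285 = 0.1671

Answer: Price = 0.1671


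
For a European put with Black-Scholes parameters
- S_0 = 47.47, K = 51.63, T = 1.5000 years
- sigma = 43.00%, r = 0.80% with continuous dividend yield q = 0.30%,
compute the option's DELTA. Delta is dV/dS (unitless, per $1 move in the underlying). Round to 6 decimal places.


Answer: Delta = -0.450980

Derivation:
d1 = 0.1180502789; d2 = -0.4085900158
phi(d1) = 0.3961721391; exp(-qT) = 0.9955101098; exp(-rT) = 0.9880717129
N(-d1) = 0.4530139098
Delta = -exp(-qT) * N(-d1) = -0.9955101098 * 0.4530139098 = -0.450980


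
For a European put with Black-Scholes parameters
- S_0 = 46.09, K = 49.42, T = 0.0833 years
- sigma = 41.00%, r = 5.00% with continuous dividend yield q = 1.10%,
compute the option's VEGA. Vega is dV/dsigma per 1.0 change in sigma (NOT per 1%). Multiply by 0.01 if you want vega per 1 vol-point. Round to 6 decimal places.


d1 = -0.5028949044; d2 = -0.6212280358
phi(d1) = 0.3515546246; exp(-qT) = 0.9990841197; exp(-rT) = 0.9958436616
Vega = S * exp(-qT) * phi(d1) * sqrt(T) = 46.0900 * 0.9990841197 * 0.3515546246 * 0.2886173938 = 4.672229

Answer: Vega = 4.672229


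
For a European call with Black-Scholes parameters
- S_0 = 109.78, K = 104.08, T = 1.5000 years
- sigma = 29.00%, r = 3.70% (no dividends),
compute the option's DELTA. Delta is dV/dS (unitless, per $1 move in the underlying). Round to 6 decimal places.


d1 = 0.4839671677; d2 = 0.1287911550
phi(d1) = 0.3548533608; exp(-qT) = 1.0000000000; exp(-rT) = 0.9460120237
N(d1) = 0.6857954149
Delta = exp(-qT) * N(d1) = 1.0000000000 * 0.6857954149 = 0.685795

Answer: Delta = 0.685795


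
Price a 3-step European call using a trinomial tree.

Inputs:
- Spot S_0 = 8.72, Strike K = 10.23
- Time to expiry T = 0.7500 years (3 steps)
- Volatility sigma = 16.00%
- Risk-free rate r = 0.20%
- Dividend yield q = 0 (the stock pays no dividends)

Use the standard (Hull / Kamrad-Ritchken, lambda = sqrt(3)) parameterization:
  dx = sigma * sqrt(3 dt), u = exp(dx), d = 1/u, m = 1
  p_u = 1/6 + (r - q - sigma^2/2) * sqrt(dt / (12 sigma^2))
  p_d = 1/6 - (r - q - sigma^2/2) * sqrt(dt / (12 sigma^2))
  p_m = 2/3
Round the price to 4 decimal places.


Answer: Price = V(0,0) = 0.0742

Derivation:
dt = T/N = 0.250000; dx = sigma*sqrt(3*dt) = 0.138564
u = exp(dx) = 1.148623; d = 1/u = 0.870607
p_u = 0.156924, p_m = 0.666667, p_d = 0.176409
Discount per step: exp(-r*dt) = 0.999500
Stock lattice S(k, j) with j the centered position index:
  k=0: S(0,+0) = 8.7200
  k=1: S(1,-1) = 7.5917; S(1,+0) = 8.7200; S(1,+1) = 10.0160
  k=2: S(2,-2) = 6.6094; S(2,-1) = 7.5917; S(2,+0) = 8.7200; S(2,+1) = 10.0160; S(2,+2) = 11.5046
  k=3: S(3,-3) = 5.7542; S(3,-2) = 6.6094; S(3,-1) = 7.5917; S(3,+0) = 8.7200; S(3,+1) = 10.0160; S(3,+2) = 11.5046; S(3,+3) = 13.2145
Terminal payoffs V(N, j) = max(S_T - K, 0):
  V(3,-3) = 0.000000; V(3,-2) = 0.000000; V(3,-1) = 0.000000; V(3,+0) = 0.000000; V(3,+1) = 0.000000; V(3,+2) = 1.274605; V(3,+3) = 2.984457
Backward induction: V(k, j) = exp(-r*dt) * [p_u * V(k+1, j+1) + p_m * V(k+1, j) + p_d * V(k+1, j-1)]
  V(2,-2) = exp(-r*dt) * [p_u*0.000000 + p_m*0.000000 + p_d*0.000000] = 0.000000
  V(2,-1) = exp(-r*dt) * [p_u*0.000000 + p_m*0.000000 + p_d*0.000000] = 0.000000
  V(2,+0) = exp(-r*dt) * [p_u*0.000000 + p_m*0.000000 + p_d*0.000000] = 0.000000
  V(2,+1) = exp(-r*dt) * [p_u*1.274605 + p_m*0.000000 + p_d*0.000000] = 0.199916
  V(2,+2) = exp(-r*dt) * [p_u*2.984457 + p_m*1.274605 + p_d*0.000000] = 1.317410
  V(1,-1) = exp(-r*dt) * [p_u*0.000000 + p_m*0.000000 + p_d*0.000000] = 0.000000
  V(1,+0) = exp(-r*dt) * [p_u*0.199916 + p_m*0.000000 + p_d*0.000000] = 0.031356
  V(1,+1) = exp(-r*dt) * [p_u*1.317410 + p_m*0.199916 + p_d*0.000000] = 0.339840
  V(0,+0) = exp(-r*dt) * [p_u*0.339840 + p_m*0.031356 + p_d*0.000000] = 0.074196


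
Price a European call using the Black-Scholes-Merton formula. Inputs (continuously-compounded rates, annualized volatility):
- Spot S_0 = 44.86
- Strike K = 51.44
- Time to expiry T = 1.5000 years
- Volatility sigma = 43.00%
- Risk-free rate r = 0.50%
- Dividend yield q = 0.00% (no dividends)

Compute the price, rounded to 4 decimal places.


Answer: Price = 7.1545

Derivation:
d1 = (ln(S/K) + (r - q + 0.5*sigma^2) * T) / (sigma * sqrt(T)) = 0.01766946
d2 = d1 - sigma * sqrt(T) = -0.50897084
exp(-rT) = 0.99252805; exp(-qT) = 1.00000000
C = S_0 * exp(-qT) * N(d1) - K * exp(-rT) * N(d2)
N(d1) = 0.50704873; N(d2) = 0.30538633
C = 44.8600 * 1.00000000 * 0.50704873 - 51.4400 * 0.99252805 * 0.30538633 = 7.1545


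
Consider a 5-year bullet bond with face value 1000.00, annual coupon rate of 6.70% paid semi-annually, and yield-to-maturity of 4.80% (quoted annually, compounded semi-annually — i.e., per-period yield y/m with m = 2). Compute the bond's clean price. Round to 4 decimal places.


Coupon per period c = face * coupon_rate / m = 33.500000
Periods per year m = 2; per-period yield y/m = 0.024000
Number of cashflows N = 10
Cashflows (t years, CF_t, discount factor 1/(1+y/m)^(m*t), PV):
  t = 0.5000: CF_t = 33.500000, DF = 0.976562, PV = 32.714844
  t = 1.0000: CF_t = 33.500000, DF = 0.953674, PV = 31.948090
  t = 1.5000: CF_t = 33.500000, DF = 0.931323, PV = 31.199306
  t = 2.0000: CF_t = 33.500000, DF = 0.909495, PV = 30.468073
  t = 2.5000: CF_t = 33.500000, DF = 0.888178, PV = 29.753977
  t = 3.0000: CF_t = 33.500000, DF = 0.867362, PV = 29.056618
  t = 3.5000: CF_t = 33.500000, DF = 0.847033, PV = 28.375604
  t = 4.0000: CF_t = 33.500000, DF = 0.827181, PV = 27.710551
  t = 4.5000: CF_t = 33.500000, DF = 0.807794, PV = 27.061084
  t = 5.0000: CF_t = 1033.500000, DF = 0.788861, PV = 815.287746
Price P = sum_t PV_t = 1083.575892

Answer: Price = 1083.5759


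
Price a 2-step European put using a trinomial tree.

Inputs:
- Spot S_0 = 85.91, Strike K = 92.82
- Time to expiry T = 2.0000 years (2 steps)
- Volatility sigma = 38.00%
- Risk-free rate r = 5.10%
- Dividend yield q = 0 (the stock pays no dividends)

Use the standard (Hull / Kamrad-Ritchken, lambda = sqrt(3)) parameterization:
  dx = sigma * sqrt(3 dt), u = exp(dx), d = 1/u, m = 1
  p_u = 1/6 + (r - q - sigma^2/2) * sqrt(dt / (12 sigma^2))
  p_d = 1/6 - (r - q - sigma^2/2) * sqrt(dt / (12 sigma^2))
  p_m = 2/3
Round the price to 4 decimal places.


dt = T/N = 1.000000; dx = sigma*sqrt(3*dt) = 0.658179
u = exp(dx) = 1.931273; d = 1/u = 0.517793
p_u = 0.150562, p_m = 0.666667, p_d = 0.182772
Discount per step: exp(-r*dt) = 0.950279
Stock lattice S(k, j) with j the centered position index:
  k=0: S(0,+0) = 85.9100
  k=1: S(1,-1) = 44.4836; S(1,+0) = 85.9100; S(1,+1) = 165.9157
  k=2: S(2,-2) = 23.0333; S(2,-1) = 44.4836; S(2,+0) = 85.9100; S(2,+1) = 165.9157; S(2,+2) = 320.4284
Terminal payoffs V(N, j) = max(K - S_T, 0):
  V(2,-2) = 69.786686; V(2,-1) = 48.336385; V(2,+0) = 6.910000; V(2,+1) = 0.000000; V(2,+2) = 0.000000
Backward induction: V(k, j) = exp(-r*dt) * [p_u * V(k+1, j+1) + p_m * V(k+1, j) + p_d * V(k+1, j-1)]
  V(1,-1) = exp(-r*dt) * [p_u*6.910000 + p_m*48.336385 + p_d*69.786686] = 43.731509
  V(1,+0) = exp(-r*dt) * [p_u*0.000000 + p_m*6.910000 + p_d*48.336385] = 12.772876
  V(1,+1) = exp(-r*dt) * [p_u*0.000000 + p_m*0.000000 + p_d*6.910000] = 1.200157
  V(0,+0) = exp(-r*dt) * [p_u*1.200157 + p_m*12.772876 + p_d*43.731509] = 15.859040

Answer: Price = V(0,0) = 15.8590


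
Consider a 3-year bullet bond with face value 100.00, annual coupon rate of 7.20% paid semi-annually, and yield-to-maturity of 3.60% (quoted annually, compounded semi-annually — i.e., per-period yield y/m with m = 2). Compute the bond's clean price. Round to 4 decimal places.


Coupon per period c = face * coupon_rate / m = 3.600000
Periods per year m = 2; per-period yield y/m = 0.018000
Number of cashflows N = 6
Cashflows (t years, CF_t, discount factor 1/(1+y/m)^(m*t), PV):
  t = 0.5000: CF_t = 3.600000, DF = 0.982318, PV = 3.536346
  t = 1.0000: CF_t = 3.600000, DF = 0.964949, PV = 3.473817
  t = 1.5000: CF_t = 3.600000, DF = 0.947887, PV = 3.412394
  t = 2.0000: CF_t = 3.600000, DF = 0.931127, PV = 3.352057
  t = 2.5000: CF_t = 3.600000, DF = 0.914663, PV = 3.292787
  t = 3.0000: CF_t = 103.600000, DF = 0.898490, PV = 93.083582
Price P = sum_t PV_t = 110.150983

Answer: Price = 110.1510


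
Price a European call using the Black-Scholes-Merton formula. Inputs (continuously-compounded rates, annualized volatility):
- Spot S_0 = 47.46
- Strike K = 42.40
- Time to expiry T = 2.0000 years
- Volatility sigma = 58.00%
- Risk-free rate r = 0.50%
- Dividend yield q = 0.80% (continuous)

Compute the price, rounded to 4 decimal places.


Answer: Price = 16.5904

Derivation:
d1 = (ln(S/K) + (r - q + 0.5*sigma^2) * T) / (sigma * sqrt(T)) = 0.54025261
d2 = d1 - sigma * sqrt(T) = -0.27999126
exp(-rT) = 0.99004983; exp(-qT) = 0.98412732
C = S_0 * exp(-qT) * N(d1) - K * exp(-rT) * N(d2)
N(d1) = 0.70548858; N(d2) = 0.38974211
C = 47.4600 * 0.98412732 * 0.70548858 - 42.4000 * 0.99004983 * 0.38974211 = 16.5904


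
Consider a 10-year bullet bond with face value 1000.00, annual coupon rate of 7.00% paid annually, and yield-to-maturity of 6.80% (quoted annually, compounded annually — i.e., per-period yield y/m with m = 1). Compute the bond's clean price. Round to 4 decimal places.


Answer: Price = 1014.1780

Derivation:
Coupon per period c = face * coupon_rate / m = 70.000000
Periods per year m = 1; per-period yield y/m = 0.068000
Number of cashflows N = 10
Cashflows (t years, CF_t, discount factor 1/(1+y/m)^(m*t), PV):
  t = 1.0000: CF_t = 70.000000, DF = 0.936330, PV = 65.543071
  t = 2.0000: CF_t = 70.000000, DF = 0.876713, PV = 61.369917
  t = 3.0000: CF_t = 70.000000, DF = 0.820892, PV = 57.462469
  t = 4.0000: CF_t = 70.000000, DF = 0.768626, PV = 53.803810
  t = 5.0000: CF_t = 70.000000, DF = 0.719687, PV = 50.378099
  t = 6.0000: CF_t = 70.000000, DF = 0.673864, PV = 47.170505
  t = 7.0000: CF_t = 70.000000, DF = 0.630959, PV = 44.167139
  t = 8.0000: CF_t = 70.000000, DF = 0.590786, PV = 41.354999
  t = 9.0000: CF_t = 70.000000, DF = 0.553170, PV = 38.721910
  t = 10.0000: CF_t = 1070.000000, DF = 0.517950, PV = 554.206035
Price P = sum_t PV_t = 1014.177954


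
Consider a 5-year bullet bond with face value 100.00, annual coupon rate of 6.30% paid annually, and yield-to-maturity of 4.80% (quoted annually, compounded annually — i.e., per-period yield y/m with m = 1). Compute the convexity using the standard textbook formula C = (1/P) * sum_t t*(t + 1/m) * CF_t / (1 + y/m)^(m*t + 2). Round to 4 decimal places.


Coupon per period c = face * coupon_rate / m = 6.300000
Periods per year m = 1; per-period yield y/m = 0.048000
Number of cashflows N = 5
Cashflows (t years, CF_t, discount factor 1/(1+y/m)^(m*t), PV):
  t = 1.0000: CF_t = 6.300000, DF = 0.954198, PV = 6.011450
  t = 2.0000: CF_t = 6.300000, DF = 0.910495, PV = 5.736117
  t = 3.0000: CF_t = 6.300000, DF = 0.868793, PV = 5.473394
  t = 4.0000: CF_t = 6.300000, DF = 0.829001, PV = 5.222704
  t = 5.0000: CF_t = 106.300000, DF = 0.791031, PV = 84.086611
Price P = sum_t PV_t = 106.530277
Convexity numerator sum_t t*(t + 1/m) * CF_t / (1+y/m)^(m*t + 2):
  t = 1.0000: term = 10.946788
  t = 2.0000: term = 31.336224
  t = 3.0000: term = 59.801955
  t = 4.0000: term = 95.104890
  t = 5.0000: term = 2296.812488
Convexity = (1/P) * sum = 2494.002345 / 106.530277 = 23.411207

Answer: Convexity = 23.4112


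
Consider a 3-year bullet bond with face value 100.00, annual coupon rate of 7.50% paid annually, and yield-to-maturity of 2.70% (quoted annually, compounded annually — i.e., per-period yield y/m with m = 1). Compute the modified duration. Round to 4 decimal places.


Answer: Modified duration = 2.7351

Derivation:
Coupon per period c = face * coupon_rate / m = 7.500000
Periods per year m = 1; per-period yield y/m = 0.027000
Number of cashflows N = 3
Cashflows (t years, CF_t, discount factor 1/(1+y/m)^(m*t), PV):
  t = 1.0000: CF_t = 7.500000, DF = 0.973710, PV = 7.302824
  t = 2.0000: CF_t = 7.500000, DF = 0.948111, PV = 7.110831
  t = 3.0000: CF_t = 107.500000, DF = 0.923185, PV = 99.242371
Price P = sum_t PV_t = 113.656027
First compute Macaulay numerator sum_t t * PV_t:
  t * PV_t at t = 1.0000: 7.302824
  t * PV_t at t = 2.0000: 14.221663
  t * PV_t at t = 3.0000: 297.727114
Macaulay duration D = 319.251601 / 113.656027 = 2.808928
Modified duration = D / (1 + y/m) = 2.808928 / (1 + 0.027000) = 2.735081


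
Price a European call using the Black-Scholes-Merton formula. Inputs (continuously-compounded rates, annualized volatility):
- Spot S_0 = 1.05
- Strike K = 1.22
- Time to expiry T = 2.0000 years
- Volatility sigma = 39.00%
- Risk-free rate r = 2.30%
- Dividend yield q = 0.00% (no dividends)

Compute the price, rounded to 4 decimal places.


d1 = (ln(S/K) + (r - q + 0.5*sigma^2) * T) / (sigma * sqrt(T)) = 0.08709979
d2 = d1 - sigma * sqrt(T) = -0.46444350
exp(-rT) = 0.95504196; exp(-qT) = 1.00000000
C = S_0 * exp(-qT) * N(d1) - K * exp(-rT) * N(d2)
N(d1) = 0.53470390; N(d2) = 0.32116502
C = 1.0500 * 1.00000000 * 0.53470390 - 1.2200 * 0.95504196 * 0.32116502 = 0.1872

Answer: Price = 0.1872


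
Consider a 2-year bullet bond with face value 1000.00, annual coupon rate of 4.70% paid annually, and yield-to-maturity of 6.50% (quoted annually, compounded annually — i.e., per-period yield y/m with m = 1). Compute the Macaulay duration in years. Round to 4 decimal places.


Answer: Macaulay duration = 1.9544 years

Derivation:
Coupon per period c = face * coupon_rate / m = 47.000000
Periods per year m = 1; per-period yield y/m = 0.065000
Number of cashflows N = 2
Cashflows (t years, CF_t, discount factor 1/(1+y/m)^(m*t), PV):
  t = 1.0000: CF_t = 47.000000, DF = 0.938967, PV = 44.131455
  t = 2.0000: CF_t = 1047.000000, DF = 0.881659, PV = 923.097269
Price P = sum_t PV_t = 967.228724
Macaulay numerator sum_t t * PV_t:
  t * PV_t at t = 1.0000: 44.131455
  t * PV_t at t = 2.0000: 1846.194538
Macaulay duration D = (sum_t t * PV_t) / P = 1890.325994 / 967.228724 = 1.954373


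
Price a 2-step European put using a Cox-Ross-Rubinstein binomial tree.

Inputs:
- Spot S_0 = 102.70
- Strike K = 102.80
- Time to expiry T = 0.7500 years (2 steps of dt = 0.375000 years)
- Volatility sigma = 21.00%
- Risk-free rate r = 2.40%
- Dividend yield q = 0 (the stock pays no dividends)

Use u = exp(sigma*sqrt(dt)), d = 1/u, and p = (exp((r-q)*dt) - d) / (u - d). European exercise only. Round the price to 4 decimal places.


Answer: Price = V(0,0) = 5.7249

Derivation:
dt = T/N = 0.375000
u = exp(sigma*sqrt(dt)) = 1.137233; d = 1/u = 0.879327
p = (exp((r-q)*dt) - d) / (u - d) = 0.502949
Discount per step: exp(-r*dt) = 0.991040
Stock lattice S(k, i) with i counting down-moves:
  k=0: S(0,0) = 102.7000
  k=1: S(1,0) = 116.7938; S(1,1) = 90.3069
  k=2: S(2,0) = 132.8218; S(2,1) = 102.7000; S(2,2) = 79.4093
Terminal payoffs V(N, i) = max(K - S_T, 0):
  V(2,0) = 0.000000; V(2,1) = 0.100000; V(2,2) = 23.390684
Backward induction: V(k, i) = exp(-r*dt) * [p * V(k+1, i) + (1-p) * V(k+1, i+1)].
  V(1,0) = exp(-r*dt) * [p*0.000000 + (1-p)*0.100000] = 0.049260
  V(1,1) = exp(-r*dt) * [p*0.100000 + (1-p)*23.390684] = 11.572048
  V(0,0) = exp(-r*dt) * [p*0.049260 + (1-p)*11.572048] = 5.724920


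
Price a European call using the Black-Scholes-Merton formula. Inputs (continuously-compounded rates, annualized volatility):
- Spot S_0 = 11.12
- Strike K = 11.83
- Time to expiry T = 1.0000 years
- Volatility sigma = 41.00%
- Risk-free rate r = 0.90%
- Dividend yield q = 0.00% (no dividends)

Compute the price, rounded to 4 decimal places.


d1 = (ln(S/K) + (r - q + 0.5*sigma^2) * T) / (sigma * sqrt(T)) = 0.07599173
d2 = d1 - sigma * sqrt(T) = -0.33400827
exp(-rT) = 0.99104038; exp(-qT) = 1.00000000
C = S_0 * exp(-qT) * N(d1) - K * exp(-rT) * N(d2)
N(d1) = 0.53028716; N(d2) = 0.36918666
C = 11.1200 * 1.00000000 * 0.53028716 - 11.8300 * 0.99104038 * 0.36918666 = 1.5684

Answer: Price = 1.5684


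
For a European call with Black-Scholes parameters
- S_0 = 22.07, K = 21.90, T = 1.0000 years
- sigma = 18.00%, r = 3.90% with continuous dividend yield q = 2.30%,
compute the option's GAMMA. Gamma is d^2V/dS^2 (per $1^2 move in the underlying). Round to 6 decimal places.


d1 = 0.2218476858; d2 = 0.0418476858
phi(d1) = 0.3892448375; exp(-qT) = 0.9772624838; exp(-rT) = 0.9617507091
Gamma = exp(-qT) * phi(d1) / (S * sigma * sqrt(T)) = 0.9772624838 * 0.3892448375 / (22.0700 * 0.1800 * 1.0000000000) = 0.095755

Answer: Gamma = 0.095755


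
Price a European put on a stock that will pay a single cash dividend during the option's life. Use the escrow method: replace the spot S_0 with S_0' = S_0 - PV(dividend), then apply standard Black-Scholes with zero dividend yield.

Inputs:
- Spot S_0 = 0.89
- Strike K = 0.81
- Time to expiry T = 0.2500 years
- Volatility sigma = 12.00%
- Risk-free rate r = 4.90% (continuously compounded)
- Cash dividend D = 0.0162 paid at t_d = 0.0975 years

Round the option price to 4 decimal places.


PV(D) = D * exp(-r * t_d) = 0.0162 * 0.99523389 = 0.01612279
S_0' = S_0 - PV(D) = 0.8900 - 0.01612279 = 0.87387721
d1 = (ln(S_0'/K) + (r + sigma^2/2)*T) / (sigma*sqrt(T)) = 1.49926045
d2 = d1 - sigma*sqrt(T) = 1.43926045
exp(-rT) = 0.98782473
N(-d1) = 0.06690304; N(-d2) = 0.07503837
P = K * exp(-rT) * N(-d2) - S_0' * N(-d1) = 0.8100 * 0.98782473 * 0.07503837 - 0.87387721 * 0.06690304 = 0.0016

Answer: Price = 0.0016


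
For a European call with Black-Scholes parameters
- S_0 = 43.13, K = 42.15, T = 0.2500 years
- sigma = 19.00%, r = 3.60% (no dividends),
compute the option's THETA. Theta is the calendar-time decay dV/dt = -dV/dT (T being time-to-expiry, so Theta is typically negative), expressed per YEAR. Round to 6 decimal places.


d1 = 0.3841750128; d2 = 0.2891750128
phi(d1) = 0.3705622792; exp(-qT) = 1.0000000000; exp(-rT) = 0.9910403788
Theta = -S*exp(-qT)*phi(d1)*sigma/(2*sqrt(T)) - r*K*exp(-rT)*N(d2) + q*S*exp(-qT)*N(d1)
N(d1) = 0.6495756316; N(d2) = 0.6137762738; sqrt(T) = 0.5000000000
Term 1 = -43.1300 * 1.0000000000 * 0.3705622792 * 0.1900 / (2 * 0.5000000000) = -3.0366467094
Term 2 = -0.0360 * 42.1500 * 0.9910403788 * 0.6137762738 = -0.9229996274
Term 3 = 0 (no dividend yield, q = 0)
Theta = -3.0366467094 + (-0.9229996274) + (0.0000000000) = -3.959646

Answer: Theta = -3.959646


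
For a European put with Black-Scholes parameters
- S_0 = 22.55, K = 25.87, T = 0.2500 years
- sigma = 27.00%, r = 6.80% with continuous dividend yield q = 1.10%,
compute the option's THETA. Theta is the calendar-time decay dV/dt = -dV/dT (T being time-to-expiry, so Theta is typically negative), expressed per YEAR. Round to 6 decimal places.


d1 = -0.8443439278; d2 = -0.9793439278
phi(d1) = 0.2793200932; exp(-qT) = 0.9972537778; exp(-rT) = 0.9831436846
Theta = -S*exp(-qT)*phi(d1)*sigma/(2*sqrt(T)) + r*K*exp(-rT)*N(-d2) - q*S*exp(-qT)*N(-d1)
N(-d1) = 0.8007613771; N(-d2) = 0.8362949638; sqrt(T) = 0.5000000000
Term 1 = -22.5500 * 0.9972537778 * 0.2793200932 * 0.2700 / (2 * 0.5000000000) = -1.6959700511
Term 2 = 0.0680 * 25.8700 * 0.9831436846 * 0.8362949638 = 1.4463780309
Term 3 = -0.0110 * 22.5500 * 0.9972537778 * 0.8007613771 = -0.1980833806
Theta = -1.6959700511 + (1.4463780309) + (-0.1980833806) = -0.447675

Answer: Theta = -0.447675


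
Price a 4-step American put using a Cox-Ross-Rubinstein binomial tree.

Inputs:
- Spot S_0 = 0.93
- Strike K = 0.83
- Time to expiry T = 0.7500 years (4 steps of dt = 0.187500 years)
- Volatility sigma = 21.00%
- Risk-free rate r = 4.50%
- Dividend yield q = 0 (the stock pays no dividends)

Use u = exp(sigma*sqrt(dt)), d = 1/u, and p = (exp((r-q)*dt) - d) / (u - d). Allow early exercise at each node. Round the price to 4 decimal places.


dt = T/N = 0.187500
u = exp(sigma*sqrt(dt)) = 1.095195; d = 1/u = 0.913079
p = (exp((r-q)*dt) - d) / (u - d) = 0.523809
Discount per step: exp(-r*dt) = 0.991598
Stock lattice S(k, i) with i counting down-moves:
  k=0: S(0,0) = 0.9300
  k=1: S(1,0) = 1.0185; S(1,1) = 0.8492
  k=2: S(2,0) = 1.1155; S(2,1) = 0.9300; S(2,2) = 0.7754
  k=3: S(3,0) = 1.2217; S(3,1) = 1.0185; S(3,2) = 0.8492; S(3,3) = 0.7080
  k=4: S(4,0) = 1.3380; S(4,1) = 1.1155; S(4,2) = 0.9300; S(4,3) = 0.7754; S(4,4) = 0.6464
Terminal payoffs V(N, i) = max(K - S_T, 0):
  V(4,0) = 0.000000; V(4,1) = 0.000000; V(4,2) = 0.000000; V(4,3) = 0.054646; V(4,4) = 0.183577
Backward induction: V(k, i) = exp(-r*dt) * [p * V(k+1, i) + (1-p) * V(k+1, i+1)]; then take max(V_cont, immediate exercise) for American.
  V(3,0) = exp(-r*dt) * [p*0.000000 + (1-p)*0.000000] = 0.000000; exercise = 0.000000; V(3,0) = max -> 0.000000
  V(3,1) = exp(-r*dt) * [p*0.000000 + (1-p)*0.000000] = 0.000000; exercise = 0.000000; V(3,1) = max -> 0.000000
  V(3,2) = exp(-r*dt) * [p*0.000000 + (1-p)*0.054646] = 0.025803; exercise = 0.000000; V(3,2) = max -> 0.025803
  V(3,3) = exp(-r*dt) * [p*0.054646 + (1-p)*0.183577] = 0.115067; exercise = 0.122041; V(3,3) = max -> 0.122041
  V(2,0) = exp(-r*dt) * [p*0.000000 + (1-p)*0.000000] = 0.000000; exercise = 0.000000; V(2,0) = max -> 0.000000
  V(2,1) = exp(-r*dt) * [p*0.000000 + (1-p)*0.025803] = 0.012184; exercise = 0.000000; V(2,1) = max -> 0.012184
  V(2,2) = exp(-r*dt) * [p*0.025803 + (1-p)*0.122041] = 0.071029; exercise = 0.054646; V(2,2) = max -> 0.071029
  V(1,0) = exp(-r*dt) * [p*0.000000 + (1-p)*0.012184] = 0.005753; exercise = 0.000000; V(1,0) = max -> 0.005753
  V(1,1) = exp(-r*dt) * [p*0.012184 + (1-p)*0.071029] = 0.039868; exercise = 0.000000; V(1,1) = max -> 0.039868
  V(0,0) = exp(-r*dt) * [p*0.005753 + (1-p)*0.039868] = 0.021813; exercise = 0.000000; V(0,0) = max -> 0.021813

Answer: Price = V(0,0) = 0.0218


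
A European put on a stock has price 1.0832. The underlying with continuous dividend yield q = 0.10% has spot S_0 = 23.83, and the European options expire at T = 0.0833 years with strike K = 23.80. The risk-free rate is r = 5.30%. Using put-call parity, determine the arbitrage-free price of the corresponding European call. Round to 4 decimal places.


Answer: Call price = 1.2161

Derivation:
Put-call parity: C - P = S_0 * exp(-qT) - K * exp(-rT).
S_0 * exp(-qT) = 23.8300 * 0.99991670 = 23.82801504
K * exp(-rT) = 23.8000 * 0.99559483 = 23.69515699
C = P + S*exp(-qT) - K*exp(-rT)
C = 1.0832 + 23.82801504 - 23.69515699 = 1.2161


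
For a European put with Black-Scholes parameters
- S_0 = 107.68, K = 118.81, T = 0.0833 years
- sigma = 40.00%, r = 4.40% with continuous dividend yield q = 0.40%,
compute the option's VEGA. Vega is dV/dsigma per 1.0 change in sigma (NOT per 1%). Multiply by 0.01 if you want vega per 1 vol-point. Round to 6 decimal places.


Answer: Vega = 9.247034

Derivation:
d1 = -0.7654226190; d2 = -0.8808695765
phi(d1) = 0.2976388542; exp(-qT) = 0.9996668555; exp(-rT) = 0.9963415086
Vega = S * exp(-qT) * phi(d1) * sqrt(T) = 107.6800 * 0.9996668555 * 0.2976388542 * 0.2886173938 = 9.247034


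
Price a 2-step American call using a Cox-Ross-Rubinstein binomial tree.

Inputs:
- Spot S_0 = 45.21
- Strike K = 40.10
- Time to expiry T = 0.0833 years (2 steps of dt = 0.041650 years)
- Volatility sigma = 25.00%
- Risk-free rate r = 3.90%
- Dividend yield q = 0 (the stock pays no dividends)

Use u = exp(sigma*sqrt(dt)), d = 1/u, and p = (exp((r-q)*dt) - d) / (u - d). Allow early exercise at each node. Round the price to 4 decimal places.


Answer: Price = V(0,0) = 5.2401

Derivation:
dt = T/N = 0.041650
u = exp(sigma*sqrt(dt)) = 1.052345; d = 1/u = 0.950259
p = (exp((r-q)*dt) - d) / (u - d) = 0.503172
Discount per step: exp(-r*dt) = 0.998377
Stock lattice S(k, i) with i counting down-moves:
  k=0: S(0,0) = 45.2100
  k=1: S(1,0) = 47.5765; S(1,1) = 42.9612
  k=2: S(2,0) = 50.0669; S(2,1) = 45.2100; S(2,2) = 40.8243
Terminal payoffs V(N, i) = max(S_T - K, 0):
  V(2,0) = 9.966892; V(2,1) = 5.110000; V(2,2) = 0.724265
Backward induction: V(k, i) = exp(-r*dt) * [p * V(k+1, i) + (1-p) * V(k+1, i+1)]; then take max(V_cont, immediate exercise) for American.
  V(1,0) = exp(-r*dt) * [p*9.966892 + (1-p)*5.110000] = 7.541593; exercise = 7.476509; V(1,0) = max -> 7.541593
  V(1,1) = exp(-r*dt) * [p*5.110000 + (1-p)*0.724265] = 2.926287; exercise = 2.861204; V(1,1) = max -> 2.926287
  V(0,0) = exp(-r*dt) * [p*7.541593 + (1-p)*2.926287] = 5.240061; exercise = 5.110000; V(0,0) = max -> 5.240061


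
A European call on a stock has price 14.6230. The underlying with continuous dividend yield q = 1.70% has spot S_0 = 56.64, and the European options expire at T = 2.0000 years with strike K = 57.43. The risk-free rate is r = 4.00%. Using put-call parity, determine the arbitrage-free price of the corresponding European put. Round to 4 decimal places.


Answer: Put price = 12.8910

Derivation:
Put-call parity: C - P = S_0 * exp(-qT) - K * exp(-rT).
S_0 * exp(-qT) = 56.6400 * 0.96657150 = 54.74661002
K * exp(-rT) = 57.4300 * 0.92311635 = 53.01457177
P = C - S*exp(-qT) + K*exp(-rT)
P = 14.6230 - 54.74661002 + 53.01457177 = 12.8910


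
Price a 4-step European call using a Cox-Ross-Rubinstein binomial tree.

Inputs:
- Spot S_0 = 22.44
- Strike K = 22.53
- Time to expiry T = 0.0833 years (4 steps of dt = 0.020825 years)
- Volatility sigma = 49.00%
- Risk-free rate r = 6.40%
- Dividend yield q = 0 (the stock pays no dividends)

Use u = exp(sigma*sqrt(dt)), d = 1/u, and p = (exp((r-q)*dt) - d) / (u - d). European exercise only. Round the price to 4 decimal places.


Answer: Price = V(0,0) = 1.2195

Derivation:
dt = T/N = 0.020825
u = exp(sigma*sqrt(dt)) = 1.073271; d = 1/u = 0.931731
p = (exp((r-q)*dt) - d) / (u - d) = 0.491752
Discount per step: exp(-r*dt) = 0.998668
Stock lattice S(k, i) with i counting down-moves:
  k=0: S(0,0) = 22.4400
  k=1: S(1,0) = 24.0842; S(1,1) = 20.9080
  k=2: S(2,0) = 25.8489; S(2,1) = 22.4400; S(2,2) = 19.4807
  k=3: S(3,0) = 27.7429; S(3,1) = 24.0842; S(3,2) = 20.9080; S(3,3) = 18.1507
  k=4: S(4,0) = 29.7756; S(4,1) = 25.8489; S(4,2) = 22.4400; S(4,3) = 19.4807; S(4,4) = 16.9116
Terminal payoffs V(N, i) = max(S_T - K, 0):
  V(4,0) = 7.245626; V(4,1) = 3.318889; V(4,2) = 0.000000; V(4,3) = 0.000000; V(4,4) = 0.000000
Backward induction: V(k, i) = exp(-r*dt) * [p * V(k+1, i) + (1-p) * V(k+1, i+1)].
  V(3,0) = exp(-r*dt) * [p*7.245626 + (1-p)*3.318889] = 5.242878
  V(3,1) = exp(-r*dt) * [p*3.318889 + (1-p)*0.000000] = 1.629897
  V(3,2) = exp(-r*dt) * [p*0.000000 + (1-p)*0.000000] = 0.000000
  V(3,3) = exp(-r*dt) * [p*0.000000 + (1-p)*0.000000] = 0.000000
  V(2,0) = exp(-r*dt) * [p*5.242878 + (1-p)*1.629897] = 3.402051
  V(2,1) = exp(-r*dt) * [p*1.629897 + (1-p)*0.000000] = 0.800438
  V(2,2) = exp(-r*dt) * [p*0.000000 + (1-p)*0.000000] = 0.000000
  V(1,0) = exp(-r*dt) * [p*3.402051 + (1-p)*0.800438] = 2.077017
  V(1,1) = exp(-r*dt) * [p*0.800438 + (1-p)*0.000000] = 0.393093
  V(0,0) = exp(-r*dt) * [p*2.077017 + (1-p)*0.393093] = 1.219540
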